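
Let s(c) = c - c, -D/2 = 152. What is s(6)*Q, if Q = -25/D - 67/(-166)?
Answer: 0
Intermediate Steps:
D = -304 (D = -2*152 = -304)
s(c) = 0
Q = 12259/25232 (Q = -25/(-304) - 67/(-166) = -25*(-1/304) - 67*(-1/166) = 25/304 + 67/166 = 12259/25232 ≈ 0.48585)
s(6)*Q = 0*(12259/25232) = 0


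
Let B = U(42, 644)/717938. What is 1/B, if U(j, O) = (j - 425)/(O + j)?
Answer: -492505468/383 ≈ -1.2859e+6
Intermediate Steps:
U(j, O) = (-425 + j)/(O + j)
B = -383/492505468 (B = ((-425 + 42)/(644 + 42))/717938 = (-383/686)*(1/717938) = ((1/686)*(-383))*(1/717938) = -383/686*1/717938 = -383/492505468 ≈ -7.7766e-7)
1/B = 1/(-383/492505468) = -492505468/383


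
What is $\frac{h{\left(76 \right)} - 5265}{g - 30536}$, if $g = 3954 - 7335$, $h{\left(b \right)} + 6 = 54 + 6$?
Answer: $\frac{5211}{33917} \approx 0.15364$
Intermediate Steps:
$h{\left(b \right)} = 54$ ($h{\left(b \right)} = -6 + \left(54 + 6\right) = -6 + 60 = 54$)
$g = -3381$ ($g = 3954 - 7335 = -3381$)
$\frac{h{\left(76 \right)} - 5265}{g - 30536} = \frac{54 - 5265}{-3381 - 30536} = - \frac{5211}{-33917} = \left(-5211\right) \left(- \frac{1}{33917}\right) = \frac{5211}{33917}$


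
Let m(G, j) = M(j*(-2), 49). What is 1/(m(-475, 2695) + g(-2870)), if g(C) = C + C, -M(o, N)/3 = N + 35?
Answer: -1/5992 ≈ -0.00016689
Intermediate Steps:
M(o, N) = -105 - 3*N (M(o, N) = -3*(N + 35) = -3*(35 + N) = -105 - 3*N)
m(G, j) = -252 (m(G, j) = -105 - 3*49 = -105 - 147 = -252)
g(C) = 2*C
1/(m(-475, 2695) + g(-2870)) = 1/(-252 + 2*(-2870)) = 1/(-252 - 5740) = 1/(-5992) = -1/5992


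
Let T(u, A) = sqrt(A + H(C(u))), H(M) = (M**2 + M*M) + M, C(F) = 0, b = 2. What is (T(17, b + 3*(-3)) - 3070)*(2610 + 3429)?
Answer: -18539730 + 6039*I*sqrt(7) ≈ -1.854e+7 + 15978.0*I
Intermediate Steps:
H(M) = M + 2*M**2 (H(M) = (M**2 + M**2) + M = 2*M**2 + M = M + 2*M**2)
T(u, A) = sqrt(A) (T(u, A) = sqrt(A + 0*(1 + 2*0)) = sqrt(A + 0*(1 + 0)) = sqrt(A + 0*1) = sqrt(A + 0) = sqrt(A))
(T(17, b + 3*(-3)) - 3070)*(2610 + 3429) = (sqrt(2 + 3*(-3)) - 3070)*(2610 + 3429) = (sqrt(2 - 9) - 3070)*6039 = (sqrt(-7) - 3070)*6039 = (I*sqrt(7) - 3070)*6039 = (-3070 + I*sqrt(7))*6039 = -18539730 + 6039*I*sqrt(7)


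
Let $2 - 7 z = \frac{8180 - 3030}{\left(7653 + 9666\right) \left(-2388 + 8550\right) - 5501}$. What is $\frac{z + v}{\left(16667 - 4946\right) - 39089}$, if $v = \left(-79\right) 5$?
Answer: $\frac{294851276201}{20443875172952} \approx 0.014422$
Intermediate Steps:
$z = \frac{213423204}{746999239}$ ($z = \frac{2}{7} - \frac{\left(8180 - 3030\right) \frac{1}{\left(7653 + 9666\right) \left(-2388 + 8550\right) - 5501}}{7} = \frac{2}{7} - \frac{5150 \frac{1}{17319 \cdot 6162 - 5501}}{7} = \frac{2}{7} - \frac{5150 \frac{1}{106719678 - 5501}}{7} = \frac{2}{7} - \frac{5150 \cdot \frac{1}{106714177}}{7} = \frac{2}{7} - \frac{5150}{746999239} = \frac{213423204}{746999239} \approx 0.28571$)
$v = -395$
$\frac{z + v}{\left(16667 - 4946\right) - 39089} = \frac{\frac{213423204}{746999239} - 395}{\left(16667 - 4946\right) - 39089} = - \frac{294851276201}{746999239 \left(\left(16667 - 4946\right) - 39089\right)} = - \frac{294851276201}{746999239 \left(11721 - 39089\right)} = - \frac{294851276201}{746999239 \left(-27368\right)} = \left(- \frac{294851276201}{746999239}\right) \left(- \frac{1}{27368}\right) = \frac{294851276201}{20443875172952}$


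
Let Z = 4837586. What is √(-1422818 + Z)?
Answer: 4*√213423 ≈ 1847.9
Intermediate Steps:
√(-1422818 + Z) = √(-1422818 + 4837586) = √3414768 = 4*√213423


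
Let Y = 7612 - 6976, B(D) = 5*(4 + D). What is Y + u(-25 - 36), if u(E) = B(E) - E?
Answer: 412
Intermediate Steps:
B(D) = 20 + 5*D
u(E) = 20 + 4*E (u(E) = (20 + 5*E) - E = 20 + 4*E)
Y = 636
Y + u(-25 - 36) = 636 + (20 + 4*(-25 - 36)) = 636 + (20 + 4*(-61)) = 636 + (20 - 244) = 636 - 224 = 412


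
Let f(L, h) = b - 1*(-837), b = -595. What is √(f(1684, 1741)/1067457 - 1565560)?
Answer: I*√1783899959150595846/1067457 ≈ 1251.2*I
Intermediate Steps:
f(L, h) = 242 (f(L, h) = -595 - 1*(-837) = -595 + 837 = 242)
√(f(1684, 1741)/1067457 - 1565560) = √(242/1067457 - 1565560) = √(-1671167980678/1067457) = I*√1783899959150595846/1067457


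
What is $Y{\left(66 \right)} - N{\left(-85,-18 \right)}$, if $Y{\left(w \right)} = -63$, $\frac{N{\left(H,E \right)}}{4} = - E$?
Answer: $-135$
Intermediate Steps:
$N{\left(H,E \right)} = - 4 E$ ($N{\left(H,E \right)} = 4 \left(- E\right) = - 4 E$)
$Y{\left(66 \right)} - N{\left(-85,-18 \right)} = -63 - \left(-4\right) \left(-18\right) = -63 - 72 = -135$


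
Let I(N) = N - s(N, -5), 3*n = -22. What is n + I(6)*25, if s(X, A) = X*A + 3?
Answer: 2453/3 ≈ 817.67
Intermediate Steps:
s(X, A) = 3 + A*X (s(X, A) = A*X + 3 = 3 + A*X)
n = -22/3 (n = (⅓)*(-22) = -22/3 ≈ -7.3333)
I(N) = -3 + 6*N (I(N) = N - (3 - 5*N) = N + (-3 + 5*N) = -3 + 6*N)
n + I(6)*25 = -22/3 + (-3 + 6*6)*25 = -22/3 + (-3 + 36)*25 = -22/3 + 33*25 = -22/3 + 825 = 2453/3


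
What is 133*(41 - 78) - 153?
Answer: -5074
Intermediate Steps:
133*(41 - 78) - 153 = 133*(-37) - 153 = -4921 - 153 = -5074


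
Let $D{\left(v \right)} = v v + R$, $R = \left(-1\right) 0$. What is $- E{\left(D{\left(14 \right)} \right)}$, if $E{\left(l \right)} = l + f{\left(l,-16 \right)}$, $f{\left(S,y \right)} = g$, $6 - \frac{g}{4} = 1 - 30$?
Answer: $-336$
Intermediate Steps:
$g = 140$ ($g = 24 - 4 \left(1 - 30\right) = 24 - -116 = 24 + 116 = 140$)
$R = 0$
$f{\left(S,y \right)} = 140$
$D{\left(v \right)} = v^{2}$ ($D{\left(v \right)} = v v + 0 = v^{2} + 0 = v^{2}$)
$E{\left(l \right)} = 140 + l$ ($E{\left(l \right)} = l + 140 = 140 + l$)
$- E{\left(D{\left(14 \right)} \right)} = - (140 + 14^{2}) = - (140 + 196) = \left(-1\right) 336 = -336$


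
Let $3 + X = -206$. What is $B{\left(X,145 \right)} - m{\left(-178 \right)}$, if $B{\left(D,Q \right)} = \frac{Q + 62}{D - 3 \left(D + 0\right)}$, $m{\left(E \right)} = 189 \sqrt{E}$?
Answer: $\frac{207}{418} - 189 i \sqrt{178} \approx 0.49522 - 2521.6 i$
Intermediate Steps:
$X = -209$ ($X = -3 - 206 = -209$)
$B{\left(D,Q \right)} = - \frac{62 + Q}{2 D}$ ($B{\left(D,Q \right)} = \frac{62 + Q}{D - 3 D} = \frac{62 + Q}{\left(-2\right) D} = \left(62 + Q\right) \left(- \frac{1}{2 D}\right) = - \frac{62 + Q}{2 D}$)
$B{\left(X,145 \right)} - m{\left(-178 \right)} = \frac{-62 - 145}{2 \left(-209\right)} - 189 \sqrt{-178} = \frac{1}{2} \left(- \frac{1}{209}\right) \left(-62 - 145\right) - 189 i \sqrt{178} = \frac{1}{2} \left(- \frac{1}{209}\right) \left(-207\right) - 189 i \sqrt{178} = \frac{207}{418} - 189 i \sqrt{178}$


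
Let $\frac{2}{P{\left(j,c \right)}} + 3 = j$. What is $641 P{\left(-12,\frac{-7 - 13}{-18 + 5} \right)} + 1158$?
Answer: $\frac{16088}{15} \approx 1072.5$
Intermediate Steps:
$P{\left(j,c \right)} = \frac{2}{-3 + j}$
$641 P{\left(-12,\frac{-7 - 13}{-18 + 5} \right)} + 1158 = 641 \frac{2}{-3 - 12} + 1158 = 641 \frac{2}{-15} + 1158 = 641 \cdot 2 \left(- \frac{1}{15}\right) + 1158 = 641 \left(- \frac{2}{15}\right) + 1158 = - \frac{1282}{15} + 1158 = \frac{16088}{15}$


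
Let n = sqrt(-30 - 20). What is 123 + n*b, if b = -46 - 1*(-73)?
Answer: 123 + 135*I*sqrt(2) ≈ 123.0 + 190.92*I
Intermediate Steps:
n = 5*I*sqrt(2) (n = sqrt(-50) = 5*I*sqrt(2) ≈ 7.0711*I)
b = 27 (b = -46 + 73 = 27)
123 + n*b = 123 + (5*I*sqrt(2))*27 = 123 + 135*I*sqrt(2)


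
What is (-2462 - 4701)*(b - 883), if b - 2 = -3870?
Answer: 34031413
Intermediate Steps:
b = -3868 (b = 2 - 3870 = -3868)
(-2462 - 4701)*(b - 883) = (-2462 - 4701)*(-3868 - 883) = -7163*(-4751) = 34031413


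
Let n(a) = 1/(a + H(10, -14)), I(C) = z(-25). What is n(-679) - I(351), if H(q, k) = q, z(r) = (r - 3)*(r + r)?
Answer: -936601/669 ≈ -1400.0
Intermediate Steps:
z(r) = 2*r*(-3 + r) (z(r) = (-3 + r)*(2*r) = 2*r*(-3 + r))
I(C) = 1400 (I(C) = 2*(-25)*(-3 - 25) = 2*(-25)*(-28) = 1400)
n(a) = 1/(10 + a) (n(a) = 1/(a + 10) = 1/(10 + a))
n(-679) - I(351) = 1/(10 - 679) - 1*1400 = 1/(-669) - 1400 = -1/669 - 1400 = -936601/669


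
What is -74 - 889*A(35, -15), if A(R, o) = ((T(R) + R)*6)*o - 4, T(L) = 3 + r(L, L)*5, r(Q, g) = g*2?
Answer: 31047362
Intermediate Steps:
r(Q, g) = 2*g
T(L) = 3 + 10*L (T(L) = 3 + (2*L)*5 = 3 + 10*L)
A(R, o) = -4 + o*(18 + 66*R) (A(R, o) = (((3 + 10*R) + R)*6)*o - 4 = ((3 + 11*R)*6)*o - 4 = (18 + 66*R)*o - 4 = o*(18 + 66*R) - 4 = -4 + o*(18 + 66*R))
-74 - 889*A(35, -15) = -74 - 889*(-4 + 18*(-15) + 66*35*(-15)) = -74 - 889*(-4 - 270 - 34650) = -74 - 889*(-34924) = -74 + 31047436 = 31047362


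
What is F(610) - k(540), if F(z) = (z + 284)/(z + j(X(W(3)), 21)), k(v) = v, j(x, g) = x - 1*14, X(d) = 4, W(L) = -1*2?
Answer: -53851/100 ≈ -538.51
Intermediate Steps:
W(L) = -2
j(x, g) = -14 + x (j(x, g) = x - 14 = -14 + x)
F(z) = (284 + z)/(-10 + z) (F(z) = (z + 284)/(z + (-14 + 4)) = (284 + z)/(z - 10) = (284 + z)/(-10 + z))
F(610) - k(540) = (284 + 610)/(-10 + 610) - 1*540 = 894/600 - 540 = (1/600)*894 - 540 = 149/100 - 540 = -53851/100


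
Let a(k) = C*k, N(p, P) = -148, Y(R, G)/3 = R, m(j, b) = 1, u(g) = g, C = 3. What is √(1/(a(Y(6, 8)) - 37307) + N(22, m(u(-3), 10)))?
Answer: 3*I*√22821374065/37253 ≈ 12.166*I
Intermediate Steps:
Y(R, G) = 3*R
a(k) = 3*k
√(1/(a(Y(6, 8)) - 37307) + N(22, m(u(-3), 10))) = √(1/(3*(3*6) - 37307) - 148) = √(1/(3*18 - 37307) - 148) = √(1/(54 - 37307) - 148) = √(1/(-37253) - 148) = √(-1/37253 - 148) = √(-5513445/37253) = 3*I*√22821374065/37253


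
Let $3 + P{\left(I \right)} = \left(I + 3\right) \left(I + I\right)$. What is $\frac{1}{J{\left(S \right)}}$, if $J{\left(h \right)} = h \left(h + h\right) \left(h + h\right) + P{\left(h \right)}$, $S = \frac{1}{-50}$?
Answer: $- \frac{15625}{48738} \approx -0.32059$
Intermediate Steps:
$S = - \frac{1}{50} \approx -0.02$
$P{\left(I \right)} = -3 + 2 I \left(3 + I\right)$ ($P{\left(I \right)} = -3 + \left(I + 3\right) \left(I + I\right) = -3 + \left(3 + I\right) 2 I = -3 + 2 I \left(3 + I\right)$)
$J{\left(h \right)} = -3 + 2 h^{2} + 4 h^{3} + 6 h$ ($J{\left(h \right)} = h \left(h + h\right) \left(h + h\right) + \left(-3 + 2 h^{2} + 6 h\right) = h 2 h 2 h + \left(-3 + 2 h^{2} + 6 h\right) = h 4 h^{2} + \left(-3 + 2 h^{2} + 6 h\right) = 4 h^{3} + \left(-3 + 2 h^{2} + 6 h\right) = -3 + 2 h^{2} + 4 h^{3} + 6 h$)
$\frac{1}{J{\left(S \right)}} = \frac{1}{-3 + 2 \left(- \frac{1}{50}\right)^{2} + 4 \left(- \frac{1}{50}\right)^{3} + 6 \left(- \frac{1}{50}\right)} = \frac{1}{-3 + 2 \cdot \frac{1}{2500} + 4 \left(- \frac{1}{125000}\right) - \frac{3}{25}} = \frac{1}{-3 + \frac{1}{1250} - \frac{1}{31250} - \frac{3}{25}} = \frac{1}{- \frac{48738}{15625}} = - \frac{15625}{48738}$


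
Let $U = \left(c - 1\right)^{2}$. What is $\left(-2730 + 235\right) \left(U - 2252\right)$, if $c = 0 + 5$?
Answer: $5578820$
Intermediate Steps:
$c = 5$
$U = 16$ ($U = \left(5 - 1\right)^{2} = 4^{2} = 16$)
$\left(-2730 + 235\right) \left(U - 2252\right) = \left(-2730 + 235\right) \left(16 - 2252\right) = \left(-2495\right) \left(-2236\right) = 5578820$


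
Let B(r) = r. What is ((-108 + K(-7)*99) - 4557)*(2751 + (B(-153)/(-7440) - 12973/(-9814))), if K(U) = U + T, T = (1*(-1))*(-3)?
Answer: -24216339957051/1738480 ≈ -1.3930e+7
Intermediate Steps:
T = 3 (T = -1*(-3) = 3)
K(U) = 3 + U (K(U) = U + 3 = 3 + U)
((-108 + K(-7)*99) - 4557)*(2751 + (B(-153)/(-7440) - 12973/(-9814))) = ((-108 + (3 - 7)*99) - 4557)*(2751 + (-153/(-7440) - 12973/(-9814))) = ((-108 - 4*99) - 4557)*(2751 + (-153*(-1/7440) - 12973*(-1/9814))) = ((-108 - 396) - 4557)*(2751 + (51/2480 + 12973/9814)) = (-504 - 4557)*(2751 + 16336777/12169360) = -5061*33494246137/12169360 = -24216339957051/1738480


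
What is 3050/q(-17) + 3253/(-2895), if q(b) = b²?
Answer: 7889633/836655 ≈ 9.4300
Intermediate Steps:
3050/q(-17) + 3253/(-2895) = 3050/((-17)²) + 3253/(-2895) = 3050/289 + 3253*(-1/2895) = 3050*(1/289) - 3253/2895 = 3050/289 - 3253/2895 = 7889633/836655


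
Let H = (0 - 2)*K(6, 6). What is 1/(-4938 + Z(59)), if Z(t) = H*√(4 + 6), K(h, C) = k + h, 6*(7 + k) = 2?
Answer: -22221/109727218 - 3*√10/54863609 ≈ -0.00020268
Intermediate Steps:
k = -20/3 (k = -7 + (⅙)*2 = -7 + ⅓ = -20/3 ≈ -6.6667)
K(h, C) = -20/3 + h
H = 4/3 (H = (0 - 2)*(-20/3 + 6) = -2*(-⅔) = 4/3 ≈ 1.3333)
Z(t) = 4*√10/3 (Z(t) = 4*√(4 + 6)/3 = 4*√10/3)
1/(-4938 + Z(59)) = 1/(-4938 + 4*√10/3)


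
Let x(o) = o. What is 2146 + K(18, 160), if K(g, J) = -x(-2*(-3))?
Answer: 2140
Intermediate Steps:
K(g, J) = -6 (K(g, J) = -(-2)*(-3) = -1*6 = -6)
2146 + K(18, 160) = 2146 - 6 = 2140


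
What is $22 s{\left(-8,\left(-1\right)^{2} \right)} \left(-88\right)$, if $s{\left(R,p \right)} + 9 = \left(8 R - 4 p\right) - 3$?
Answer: $154880$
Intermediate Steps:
$s{\left(R,p \right)} = -12 - 4 p + 8 R$ ($s{\left(R,p \right)} = -9 - \left(3 - 8 R + 4 p\right) = -12 - 4 p + 8 R$)
$22 s{\left(-8,\left(-1\right)^{2} \right)} \left(-88\right) = 22 \left(-12 - 4 \left(-1\right)^{2} + 8 \left(-8\right)\right) \left(-88\right) = 22 \left(-12 - 4 - 64\right) \left(-88\right) = 22 \left(-80\right) \left(-88\right) = \left(-1760\right) \left(-88\right) = 154880$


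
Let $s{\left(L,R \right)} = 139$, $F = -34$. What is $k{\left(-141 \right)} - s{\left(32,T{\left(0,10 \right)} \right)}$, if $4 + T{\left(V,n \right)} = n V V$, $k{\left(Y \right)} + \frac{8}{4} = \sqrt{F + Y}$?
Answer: $-141 + 5 i \sqrt{7} \approx -141.0 + 13.229 i$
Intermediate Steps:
$k{\left(Y \right)} = -2 + \sqrt{-34 + Y}$
$T{\left(V,n \right)} = -4 + n V^{2}$ ($T{\left(V,n \right)} = -4 + n V V = -4 + V n V = -4 + n V^{2}$)
$k{\left(-141 \right)} - s{\left(32,T{\left(0,10 \right)} \right)} = \left(-2 + \sqrt{-34 - 141}\right) - 139 = \left(-2 + \sqrt{-175}\right) - 139 = \left(-2 + 5 i \sqrt{7}\right) - 139 = -141 + 5 i \sqrt{7}$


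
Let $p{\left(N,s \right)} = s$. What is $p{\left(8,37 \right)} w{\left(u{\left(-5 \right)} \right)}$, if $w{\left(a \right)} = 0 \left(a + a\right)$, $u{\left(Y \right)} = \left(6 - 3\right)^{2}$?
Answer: $0$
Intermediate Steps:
$u{\left(Y \right)} = 9$ ($u{\left(Y \right)} = 3^{2} = 9$)
$w{\left(a \right)} = 0$ ($w{\left(a \right)} = 0 \cdot 2 a = 0$)
$p{\left(8,37 \right)} w{\left(u{\left(-5 \right)} \right)} = 37 \cdot 0 = 0$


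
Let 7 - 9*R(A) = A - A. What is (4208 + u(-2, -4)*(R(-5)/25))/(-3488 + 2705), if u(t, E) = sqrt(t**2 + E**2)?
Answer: -4208/783 - 14*sqrt(5)/176175 ≈ -5.3744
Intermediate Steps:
R(A) = 7/9 (R(A) = 7/9 - (A - A)/9 = 7/9 - 1/9*0 = 7/9 + 0 = 7/9)
u(t, E) = sqrt(E**2 + t**2)
(4208 + u(-2, -4)*(R(-5)/25))/(-3488 + 2705) = (4208 + sqrt((-4)**2 + (-2)**2)*((7/9)/25))/(-3488 + 2705) = (4208 + sqrt(16 + 4)*((7/9)*(1/25)))/(-783) = (4208 + sqrt(20)*(7/225))*(-1/783) = (4208 + (2*sqrt(5))*(7/225))*(-1/783) = (4208 + 14*sqrt(5)/225)*(-1/783) = -4208/783 - 14*sqrt(5)/176175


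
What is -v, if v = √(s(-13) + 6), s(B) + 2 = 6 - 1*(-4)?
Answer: -√14 ≈ -3.7417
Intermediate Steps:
s(B) = 8 (s(B) = -2 + (6 - 1*(-4)) = -2 + (6 + 4) = -2 + 10 = 8)
v = √14 (v = √(8 + 6) = √14 ≈ 3.7417)
-v = -√14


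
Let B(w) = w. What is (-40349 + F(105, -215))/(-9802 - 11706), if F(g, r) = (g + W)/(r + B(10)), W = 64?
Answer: 4135857/2204570 ≈ 1.8760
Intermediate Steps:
F(g, r) = (64 + g)/(10 + r) (F(g, r) = (g + 64)/(r + 10) = (64 + g)/(10 + r))
(-40349 + F(105, -215))/(-9802 - 11706) = (-40349 + (64 + 105)/(10 - 215))/(-9802 - 11706) = (-40349 + 169/(-205))/(-21508) = (-40349 - 1/205*169)*(-1/21508) = (-40349 - 169/205)*(-1/21508) = -8271714/205*(-1/21508) = 4135857/2204570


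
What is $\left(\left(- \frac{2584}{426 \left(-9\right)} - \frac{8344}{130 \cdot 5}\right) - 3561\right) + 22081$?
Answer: $\frac{11530845176}{623025} \approx 18508.0$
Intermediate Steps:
$\left(\left(- \frac{2584}{426 \left(-9\right)} - \frac{8344}{130 \cdot 5}\right) - 3561\right) + 22081 = \left(\left(- \frac{2584}{-3834} - \frac{8344}{650}\right) - 3561\right) + 22081 = \left(\left(\left(-2584\right) \left(- \frac{1}{3834}\right) - \frac{4172}{325}\right) - 3561\right) + 22081 = \left(\left(\frac{1292}{1917} - \frac{4172}{325}\right) - 3561\right) + 22081 = \left(- \frac{7577824}{623025} - 3561\right) + 22081 = - \frac{2226169849}{623025} + 22081 = \frac{11530845176}{623025}$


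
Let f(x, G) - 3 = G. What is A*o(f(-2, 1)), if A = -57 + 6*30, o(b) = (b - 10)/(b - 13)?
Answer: 82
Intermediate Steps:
f(x, G) = 3 + G
o(b) = (-10 + b)/(-13 + b)
A = 123 (A = -57 + 180 = 123)
A*o(f(-2, 1)) = 123*((-10 + (3 + 1))/(-13 + (3 + 1))) = 123*((-10 + 4)/(-13 + 4)) = 123*(-6/(-9)) = 123*(-1/9*(-6)) = 123*(2/3) = 82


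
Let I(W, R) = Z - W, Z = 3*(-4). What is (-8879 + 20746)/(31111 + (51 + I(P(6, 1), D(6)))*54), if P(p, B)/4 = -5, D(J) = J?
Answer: 11867/34297 ≈ 0.34601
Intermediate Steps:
Z = -12
P(p, B) = -20 (P(p, B) = 4*(-5) = -20)
I(W, R) = -12 - W
(-8879 + 20746)/(31111 + (51 + I(P(6, 1), D(6)))*54) = (-8879 + 20746)/(31111 + (51 + (-12 - 1*(-20)))*54) = 11867/(31111 + (51 + (-12 + 20))*54) = 11867/(31111 + (51 + 8)*54) = 11867/(31111 + 59*54) = 11867/(31111 + 3186) = 11867/34297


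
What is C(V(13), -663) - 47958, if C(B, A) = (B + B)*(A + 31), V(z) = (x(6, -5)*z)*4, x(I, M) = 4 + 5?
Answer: -639510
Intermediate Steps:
x(I, M) = 9
V(z) = 36*z (V(z) = (9*z)*4 = 36*z)
C(B, A) = 2*B*(31 + A) (C(B, A) = (2*B)*(31 + A) = 2*B*(31 + A))
C(V(13), -663) - 47958 = 2*(36*13)*(31 - 663) - 47958 = 2*468*(-632) - 47958 = -591552 - 47958 = -639510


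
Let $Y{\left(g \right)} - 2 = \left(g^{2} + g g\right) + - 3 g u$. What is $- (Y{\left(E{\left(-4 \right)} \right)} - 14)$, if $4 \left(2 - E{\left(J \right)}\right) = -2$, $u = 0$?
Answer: $- \frac{1}{2} \approx -0.5$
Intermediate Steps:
$E{\left(J \right)} = \frac{5}{2}$ ($E{\left(J \right)} = 2 - - \frac{1}{2} = 2 + \frac{1}{2} = \frac{5}{2}$)
$Y{\left(g \right)} = 2 + 2 g^{2}$ ($Y{\left(g \right)} = 2 + \left(\left(g^{2} + g g\right) + - 3 g 0\right) = 2 + \left(\left(g^{2} + g^{2}\right) + 0\right) = 2 + \left(2 g^{2} + 0\right) = 2 + 2 g^{2}$)
$- (Y{\left(E{\left(-4 \right)} \right)} - 14) = - (\left(2 + 2 \left(\frac{5}{2}\right)^{2}\right) - 14) = - (\left(2 + 2 \cdot \frac{25}{4}\right) - 14) = - (\left(2 + \frac{25}{2}\right) - 14) = - (\frac{29}{2} - 14) = \left(-1\right) \frac{1}{2} = - \frac{1}{2}$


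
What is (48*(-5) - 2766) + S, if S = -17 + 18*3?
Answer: -2969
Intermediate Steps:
S = 37 (S = -17 + 54 = 37)
(48*(-5) - 2766) + S = (48*(-5) - 2766) + 37 = (-240 - 2766) + 37 = -3006 + 37 = -2969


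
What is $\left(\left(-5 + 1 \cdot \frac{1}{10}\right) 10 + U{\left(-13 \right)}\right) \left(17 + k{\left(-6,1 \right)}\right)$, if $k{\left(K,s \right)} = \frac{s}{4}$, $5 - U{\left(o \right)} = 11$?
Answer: $- \frac{3795}{4} \approx -948.75$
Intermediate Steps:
$U{\left(o \right)} = -6$ ($U{\left(o \right)} = 5 - 11 = -6$)
$k{\left(K,s \right)} = \frac{s}{4}$ ($k{\left(K,s \right)} = s \frac{1}{4} = \frac{s}{4}$)
$\left(\left(-5 + 1 \cdot \frac{1}{10}\right) 10 + U{\left(-13 \right)}\right) \left(17 + k{\left(-6,1 \right)}\right) = \left(\left(-5 + 1 \cdot \frac{1}{10}\right) 10 - 6\right) \left(17 + \frac{1}{4} \cdot 1\right) = \left(\left(-5 + 1 \cdot \frac{1}{10}\right) 10 - 6\right) \left(17 + \frac{1}{4}\right) = \left(\left(-5 + \frac{1}{10}\right) 10 - 6\right) \frac{69}{4} = \left(\left(- \frac{49}{10}\right) 10 - 6\right) \frac{69}{4} = \left(-49 - 6\right) \frac{69}{4} = \left(-55\right) \frac{69}{4} = - \frac{3795}{4}$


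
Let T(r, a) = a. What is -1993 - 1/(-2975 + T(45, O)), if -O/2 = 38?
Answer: -6080642/3051 ≈ -1993.0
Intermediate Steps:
O = -76 (O = -2*38 = -76)
-1993 - 1/(-2975 + T(45, O)) = -1993 - 1/(-2975 - 76) = -1993 - 1/(-3051) = -1993 - 1*(-1/3051) = -1993 + 1/3051 = -6080642/3051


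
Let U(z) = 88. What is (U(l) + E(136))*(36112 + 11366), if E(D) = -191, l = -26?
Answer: -4890234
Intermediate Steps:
(U(l) + E(136))*(36112 + 11366) = (88 - 191)*(36112 + 11366) = -103*47478 = -4890234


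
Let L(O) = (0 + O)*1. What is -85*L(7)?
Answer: -595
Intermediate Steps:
L(O) = O (L(O) = O*1 = O)
-85*L(7) = -85*7 = -595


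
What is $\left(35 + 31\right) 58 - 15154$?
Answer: $-11326$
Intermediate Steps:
$\left(35 + 31\right) 58 - 15154 = 66 \cdot 58 - 15154 = 3828 - 15154 = -11326$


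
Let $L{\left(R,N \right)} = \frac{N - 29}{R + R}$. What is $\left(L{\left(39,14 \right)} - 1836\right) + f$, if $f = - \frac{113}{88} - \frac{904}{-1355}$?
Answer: $- \frac{2847274739}{1550120} \approx -1836.8$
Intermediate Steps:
$L{\left(R,N \right)} = \frac{-29 + N}{2 R}$
$f = - \frac{73563}{119240}$ ($f = \left(-113\right) \frac{1}{88} - - \frac{904}{1355} = - \frac{113}{88} + \frac{904}{1355} = - \frac{73563}{119240} \approx -0.61693$)
$\left(L{\left(39,14 \right)} - 1836\right) + f = \left(\frac{-29 + 14}{2 \cdot 39} - 1836\right) - \frac{73563}{119240} = \left(\frac{1}{2} \cdot \frac{1}{39} \left(-15\right) - 1836\right) - \frac{73563}{119240} = \left(- \frac{5}{26} - 1836\right) - \frac{73563}{119240} = - \frac{47741}{26} - \frac{73563}{119240} = - \frac{2847274739}{1550120}$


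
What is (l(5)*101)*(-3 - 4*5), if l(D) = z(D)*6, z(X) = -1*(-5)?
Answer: -69690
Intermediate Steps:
z(X) = 5
l(D) = 30 (l(D) = 5*6 = 30)
(l(5)*101)*(-3 - 4*5) = (30*101)*(-3 - 4*5) = 3030*(-3 - 20) = 3030*(-23) = -69690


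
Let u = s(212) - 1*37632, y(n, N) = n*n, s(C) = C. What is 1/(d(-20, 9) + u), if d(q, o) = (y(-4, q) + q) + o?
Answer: -1/37415 ≈ -2.6727e-5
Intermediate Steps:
y(n, N) = n**2
d(q, o) = 16 + o + q (d(q, o) = ((-4)**2 + q) + o = (16 + q) + o = 16 + o + q)
u = -37420 (u = 212 - 1*37632 = 212 - 37632 = -37420)
1/(d(-20, 9) + u) = 1/((16 + 9 - 20) - 37420) = 1/(5 - 37420) = 1/(-37415) = -1/37415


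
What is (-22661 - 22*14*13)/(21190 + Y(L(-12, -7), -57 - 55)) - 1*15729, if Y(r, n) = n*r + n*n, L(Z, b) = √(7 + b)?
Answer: -530628751/33734 ≈ -15730.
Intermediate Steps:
Y(r, n) = n² + n*r (Y(r, n) = n*r + n² = n² + n*r)
(-22661 - 22*14*13)/(21190 + Y(L(-12, -7), -57 - 55)) - 1*15729 = (-22661 - 22*14*13)/(21190 + (-57 - 55)*((-57 - 55) + √(7 - 7))) - 1*15729 = (-22661 - 308*13)/(21190 - 112*(-112 + √0)) - 15729 = (-22661 - 4004)/(21190 - 112*(-112 + 0)) - 15729 = -26665/(21190 - 112*(-112)) - 15729 = -26665/(21190 + 12544) - 15729 = -26665/33734 - 15729 = -530628751/33734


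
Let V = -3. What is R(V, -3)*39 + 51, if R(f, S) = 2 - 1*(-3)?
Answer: 246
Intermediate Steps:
R(f, S) = 5 (R(f, S) = 2 + 3 = 5)
R(V, -3)*39 + 51 = 5*39 + 51 = 195 + 51 = 246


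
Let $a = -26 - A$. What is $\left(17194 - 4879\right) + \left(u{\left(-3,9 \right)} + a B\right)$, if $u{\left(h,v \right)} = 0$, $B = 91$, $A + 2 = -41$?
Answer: $13862$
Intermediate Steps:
$A = -43$ ($A = -2 - 41 = -43$)
$a = 17$ ($a = -26 - -43 = -26 + 43 = 17$)
$\left(17194 - 4879\right) + \left(u{\left(-3,9 \right)} + a B\right) = \left(17194 - 4879\right) + \left(0 + 17 \cdot 91\right) = 12315 + \left(0 + 1547\right) = 12315 + 1547 = 13862$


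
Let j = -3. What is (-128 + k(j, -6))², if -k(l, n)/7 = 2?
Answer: 20164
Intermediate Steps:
k(l, n) = -14 (k(l, n) = -7*2 = -14)
(-128 + k(j, -6))² = (-128 - 14)² = (-142)² = 20164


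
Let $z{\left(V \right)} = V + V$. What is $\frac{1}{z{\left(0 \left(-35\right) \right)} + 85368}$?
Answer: $\frac{1}{85368} \approx 1.1714 \cdot 10^{-5}$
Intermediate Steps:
$z{\left(V \right)} = 2 V$
$\frac{1}{z{\left(0 \left(-35\right) \right)} + 85368} = \frac{1}{2 \cdot 0 \left(-35\right) + 85368} = \frac{1}{2 \cdot 0 + 85368} = \frac{1}{0 + 85368} = \frac{1}{85368}$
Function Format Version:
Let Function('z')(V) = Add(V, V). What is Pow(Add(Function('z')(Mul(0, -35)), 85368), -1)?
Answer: Rational(1, 85368) ≈ 1.1714e-5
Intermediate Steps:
Function('z')(V) = Mul(2, V)
Pow(Add(Function('z')(Mul(0, -35)), 85368), -1) = Pow(Add(Mul(2, Mul(0, -35)), 85368), -1) = Pow(Add(Mul(2, 0), 85368), -1) = Pow(Add(0, 85368), -1) = Pow(85368, -1) = Rational(1, 85368)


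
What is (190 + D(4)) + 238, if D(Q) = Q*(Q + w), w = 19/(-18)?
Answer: 3958/9 ≈ 439.78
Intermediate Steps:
w = -19/18 (w = 19*(-1/18) = -19/18 ≈ -1.0556)
D(Q) = Q*(-19/18 + Q) (D(Q) = Q*(Q - 19/18) = Q*(-19/18 + Q))
(190 + D(4)) + 238 = (190 + (1/18)*4*(-19 + 18*4)) + 238 = (190 + (1/18)*4*(-19 + 72)) + 238 = (190 + (1/18)*4*53) + 238 = (190 + 106/9) + 238 = 1816/9 + 238 = 3958/9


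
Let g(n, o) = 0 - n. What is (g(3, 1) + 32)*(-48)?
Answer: -1392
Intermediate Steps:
g(n, o) = -n
(g(3, 1) + 32)*(-48) = (-1*3 + 32)*(-48) = (-3 + 32)*(-48) = 29*(-48) = -1392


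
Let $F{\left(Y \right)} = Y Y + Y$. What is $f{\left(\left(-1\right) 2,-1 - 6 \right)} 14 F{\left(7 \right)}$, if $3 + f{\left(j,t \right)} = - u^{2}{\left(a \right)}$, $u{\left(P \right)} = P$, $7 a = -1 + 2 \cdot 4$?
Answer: $-3136$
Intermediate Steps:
$a = 1$ ($a = \frac{-1 + 2 \cdot 4}{7} = \frac{-1 + 8}{7} = \frac{1}{7} \cdot 7 = 1$)
$f{\left(j,t \right)} = -4$ ($f{\left(j,t \right)} = -3 - 1^{2} = -3 - 1 = -4$)
$F{\left(Y \right)} = Y + Y^{2}$ ($F{\left(Y \right)} = Y^{2} + Y = Y + Y^{2}$)
$f{\left(\left(-1\right) 2,-1 - 6 \right)} 14 F{\left(7 \right)} = \left(-4\right) 14 \cdot 7 \left(1 + 7\right) = - 56 \cdot 7 \cdot 8 = \left(-56\right) 56 = -3136$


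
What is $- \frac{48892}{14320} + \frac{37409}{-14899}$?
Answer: $- \frac{316034697}{53338420} \approx -5.9251$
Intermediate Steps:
$- \frac{48892}{14320} + \frac{37409}{-14899} = \left(-48892\right) \frac{1}{14320} + 37409 \left(- \frac{1}{14899}\right) = - \frac{12223}{3580} - \frac{37409}{14899} = - \frac{316034697}{53338420}$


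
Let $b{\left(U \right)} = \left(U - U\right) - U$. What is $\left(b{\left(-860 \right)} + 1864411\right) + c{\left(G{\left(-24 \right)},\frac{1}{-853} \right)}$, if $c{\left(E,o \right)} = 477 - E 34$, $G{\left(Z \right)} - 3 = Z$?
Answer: $1866462$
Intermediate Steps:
$G{\left(Z \right)} = 3 + Z$
$c{\left(E,o \right)} = 477 - 34 E$
$b{\left(U \right)} = - U$ ($b{\left(U \right)} = 0 - U = - U$)
$\left(b{\left(-860 \right)} + 1864411\right) + c{\left(G{\left(-24 \right)},\frac{1}{-853} \right)} = \left(\left(-1\right) \left(-860\right) + 1864411\right) - \left(-477 + 34 \left(3 - 24\right)\right) = \left(860 + 1864411\right) + \left(477 - -714\right) = 1865271 + \left(477 + 714\right) = 1865271 + 1191 = 1866462$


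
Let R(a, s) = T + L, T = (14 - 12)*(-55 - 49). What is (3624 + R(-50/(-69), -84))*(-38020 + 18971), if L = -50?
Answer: -64118934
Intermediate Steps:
T = -208 (T = 2*(-104) = -208)
R(a, s) = -258 (R(a, s) = -208 - 50 = -258)
(3624 + R(-50/(-69), -84))*(-38020 + 18971) = (3624 - 258)*(-38020 + 18971) = 3366*(-19049) = -64118934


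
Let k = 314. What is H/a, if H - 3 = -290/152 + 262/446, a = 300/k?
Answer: 893801/508440 ≈ 1.7579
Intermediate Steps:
a = 150/157 (a = 300/314 = 300*(1/314) = 150/157 ≈ 0.95541)
H = 28465/16948 (H = 3 + (-290/152 + 262/446) = 3 + (-290*1/152 + 262*(1/446)) = 3 + (-145/76 + 131/223) = 3 - 22379/16948 = 28465/16948 ≈ 1.6795)
H/a = 28465/(16948*(150/157)) = (28465/16948)*(157/150) = 893801/508440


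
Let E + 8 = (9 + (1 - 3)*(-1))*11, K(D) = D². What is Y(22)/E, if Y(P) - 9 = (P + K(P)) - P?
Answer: 493/113 ≈ 4.3628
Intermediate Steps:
Y(P) = 9 + P² (Y(P) = 9 + ((P + P²) - P) = 9 + P²)
E = 113 (E = -8 + (9 + (1 - 3)*(-1))*11 = -8 + (9 - 2*(-1))*11 = -8 + (9 + 2)*11 = -8 + 11*11 = -8 + 121 = 113)
Y(22)/E = (9 + 22²)/113 = (9 + 484)*(1/113) = 493*(1/113) = 493/113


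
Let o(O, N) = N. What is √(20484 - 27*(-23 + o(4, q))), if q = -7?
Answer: 39*√14 ≈ 145.92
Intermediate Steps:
√(20484 - 27*(-23 + o(4, q))) = √(20484 - 27*(-23 - 7)) = √(20484 - 27*(-30)) = √(20484 + 810) = √21294 = 39*√14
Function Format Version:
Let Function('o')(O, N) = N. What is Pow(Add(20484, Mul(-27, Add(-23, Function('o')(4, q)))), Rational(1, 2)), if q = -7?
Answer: Mul(39, Pow(14, Rational(1, 2))) ≈ 145.92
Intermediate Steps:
Pow(Add(20484, Mul(-27, Add(-23, Function('o')(4, q)))), Rational(1, 2)) = Pow(Add(20484, Mul(-27, Add(-23, -7))), Rational(1, 2)) = Pow(Add(20484, Mul(-27, -30)), Rational(1, 2)) = Pow(Add(20484, 810), Rational(1, 2)) = Pow(21294, Rational(1, 2)) = Mul(39, Pow(14, Rational(1, 2)))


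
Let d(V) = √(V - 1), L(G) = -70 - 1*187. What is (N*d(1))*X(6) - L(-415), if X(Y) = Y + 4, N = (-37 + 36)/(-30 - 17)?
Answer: 257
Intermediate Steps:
L(G) = -257 (L(G) = -70 - 187 = -257)
N = 1/47 (N = -1/(-47) = -1*(-1/47) = 1/47 ≈ 0.021277)
X(Y) = 4 + Y
d(V) = √(-1 + V)
(N*d(1))*X(6) - L(-415) = (√(-1 + 1)/47)*(4 + 6) - 1*(-257) = (√0/47)*10 + 257 = ((1/47)*0)*10 + 257 = 0*10 + 257 = 0 + 257 = 257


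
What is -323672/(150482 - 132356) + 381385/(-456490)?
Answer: -15466601579/827433774 ≈ -18.692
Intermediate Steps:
-323672/(150482 - 132356) + 381385/(-456490) = -323672/18126 + 381385*(-1/456490) = -323672*1/18126 - 76277/91298 = -161836/9063 - 76277/91298 = -15466601579/827433774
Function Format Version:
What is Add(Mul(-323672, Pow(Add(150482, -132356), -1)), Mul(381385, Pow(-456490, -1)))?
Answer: Rational(-15466601579, 827433774) ≈ -18.692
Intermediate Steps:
Add(Mul(-323672, Pow(Add(150482, -132356), -1)), Mul(381385, Pow(-456490, -1))) = Add(Mul(-323672, Pow(18126, -1)), Mul(381385, Rational(-1, 456490))) = Add(Mul(-323672, Rational(1, 18126)), Rational(-76277, 91298)) = Add(Rational(-161836, 9063), Rational(-76277, 91298)) = Rational(-15466601579, 827433774)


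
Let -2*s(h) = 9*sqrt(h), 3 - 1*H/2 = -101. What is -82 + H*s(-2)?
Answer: -82 - 936*I*sqrt(2) ≈ -82.0 - 1323.7*I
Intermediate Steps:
H = 208 (H = 6 - 2*(-101) = 6 + 202 = 208)
s(h) = -9*sqrt(h)/2
-82 + H*s(-2) = -82 + 208*(-9*I*sqrt(2)/2) = -82 - 936*I*sqrt(2)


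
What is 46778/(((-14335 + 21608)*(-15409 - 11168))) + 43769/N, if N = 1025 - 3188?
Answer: -402876622403/19909335663 ≈ -20.236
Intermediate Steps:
N = -2163
46778/(((-14335 + 21608)*(-15409 - 11168))) + 43769/N = 46778/(((-14335 + 21608)*(-15409 - 11168))) + 43769/(-2163) = 46778/((7273*(-26577))) + 43769*(-1/2163) = 46778/(-193294521) - 43769/2163 = 46778*(-1/193294521) - 43769/2163 = -46778/193294521 - 43769/2163 = -402876622403/19909335663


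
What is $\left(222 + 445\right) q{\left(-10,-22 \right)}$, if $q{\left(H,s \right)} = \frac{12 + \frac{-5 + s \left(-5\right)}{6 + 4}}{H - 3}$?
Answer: $- \frac{30015}{26} \approx -1154.4$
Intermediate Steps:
$q{\left(H,s \right)} = \frac{\frac{23}{2} - \frac{s}{2}}{-3 + H}$ ($q{\left(H,s \right)} = \frac{12 + \frac{-5 - 5 s}{10}}{-3 + H} = \frac{12 + \left(-5 - 5 s\right) \frac{1}{10}}{-3 + H} = \frac{12 - \left(\frac{1}{2} + \frac{s}{2}\right)}{-3 + H} = \frac{\frac{23}{2} - \frac{s}{2}}{-3 + H}$)
$\left(222 + 445\right) q{\left(-10,-22 \right)} = \left(222 + 445\right) \frac{23 - -22}{2 \left(-3 - 10\right)} = 667 \frac{23 + 22}{2 \left(-13\right)} = 667 \cdot \frac{1}{2} \left(- \frac{1}{13}\right) 45 = 667 \left(- \frac{45}{26}\right) = - \frac{30015}{26}$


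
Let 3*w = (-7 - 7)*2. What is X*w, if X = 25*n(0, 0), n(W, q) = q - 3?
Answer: 700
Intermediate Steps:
n(W, q) = -3 + q
X = -75 (X = 25*(-3 + 0) = 25*(-3) = -75)
w = -28/3 (w = ((-7 - 7)*2)/3 = (-14*2)/3 = (1/3)*(-28) = -28/3 ≈ -9.3333)
X*w = -75*(-28/3) = 700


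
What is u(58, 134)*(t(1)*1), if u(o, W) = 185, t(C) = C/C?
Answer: 185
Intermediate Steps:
t(C) = 1
u(58, 134)*(t(1)*1) = 185*(1*1) = 185*1 = 185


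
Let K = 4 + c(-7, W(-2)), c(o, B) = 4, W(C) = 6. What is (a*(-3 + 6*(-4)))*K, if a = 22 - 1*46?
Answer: 5184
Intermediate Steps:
a = -24 (a = 22 - 46 = -24)
K = 8 (K = 4 + 4 = 8)
(a*(-3 + 6*(-4)))*K = -24*(-3 + 6*(-4))*8 = -24*(-3 - 24)*8 = -24*(-27)*8 = 648*8 = 5184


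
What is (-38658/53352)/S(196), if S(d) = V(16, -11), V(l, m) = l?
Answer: -6443/142272 ≈ -0.045286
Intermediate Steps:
S(d) = 16
(-38658/53352)/S(196) = -38658/53352/16 = -38658*1/53352*(1/16) = -6443/8892*1/16 = -6443/142272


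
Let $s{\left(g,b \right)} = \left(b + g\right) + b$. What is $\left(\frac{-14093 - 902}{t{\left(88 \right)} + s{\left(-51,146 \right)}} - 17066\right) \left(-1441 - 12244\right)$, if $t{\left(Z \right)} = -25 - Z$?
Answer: $\frac{30099377455}{128} \approx 2.3515 \cdot 10^{8}$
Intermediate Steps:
$s{\left(g,b \right)} = g + 2 b$
$\left(\frac{-14093 - 902}{t{\left(88 \right)} + s{\left(-51,146 \right)}} - 17066\right) \left(-1441 - 12244\right) = \left(\frac{-14093 - 902}{\left(-25 - 88\right) + \left(-51 + 2 \cdot 146\right)} - 17066\right) \left(-1441 - 12244\right) = \left(- \frac{14995}{\left(-25 - 88\right) + \left(-51 + 292\right)} - 17066\right) \left(-13685\right) = \left(- \frac{14995}{-113 + 241} - 17066\right) \left(-13685\right) = \left(- \frac{14995}{128} - 17066\right) \left(-13685\right) = \left(- \frac{2199443}{128}\right) \left(-13685\right) = \frac{30099377455}{128}$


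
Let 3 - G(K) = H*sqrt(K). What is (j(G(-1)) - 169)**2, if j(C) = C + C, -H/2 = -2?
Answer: 26505 + 2608*I ≈ 26505.0 + 2608.0*I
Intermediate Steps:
H = 4 (H = -2*(-2) = 4)
G(K) = 3 - 4*sqrt(K)
j(C) = 2*C
(j(G(-1)) - 169)**2 = (2*(3 - 4*I) - 169)**2 = ((6 - 8*I) - 169)**2 = (-163 - 8*I)**2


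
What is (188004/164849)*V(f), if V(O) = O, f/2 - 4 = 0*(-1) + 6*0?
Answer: 1504032/164849 ≈ 9.1237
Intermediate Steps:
f = 8 (f = 8 + 2*(0*(-1) + 6*0) = 8 + 2*(0 + 0) = 8 + 2*0 = 8 + 0 = 8)
(188004/164849)*V(f) = (188004/164849)*8 = 1504032/164849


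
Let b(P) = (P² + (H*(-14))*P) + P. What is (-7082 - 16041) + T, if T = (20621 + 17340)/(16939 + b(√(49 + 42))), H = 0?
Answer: -515808053129/22309293 - 37961*√91/290020809 ≈ -23121.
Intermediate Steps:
b(P) = P + P² (b(P) = (P² + (0*(-14))*P) + P = (P² + 0*P) + P = (P² + 0) + P = P² + P = P + P²)
T = 37961/(16939 + √91*(1 + √91)) (T = (20621 + 17340)/(16939 + √(49 + 42)*(1 + √(49 + 42))) = 37961/(16939 + √91*(1 + √91)) ≈ 2.2278)
(-7082 - 16041) + T = (-7082 - 16041) + (49728910/22309293 - 37961*√91/290020809) = -23123 + (49728910/22309293 - 37961*√91/290020809) = -515808053129/22309293 - 37961*√91/290020809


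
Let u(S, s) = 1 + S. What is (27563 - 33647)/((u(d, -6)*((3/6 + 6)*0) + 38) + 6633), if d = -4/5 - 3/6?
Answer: -6084/6671 ≈ -0.91201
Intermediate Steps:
d = -13/10 (d = -4*⅕ - 3*⅙ = -⅘ - ½ = -13/10 ≈ -1.3000)
(27563 - 33647)/((u(d, -6)*((3/6 + 6)*0) + 38) + 6633) = (27563 - 33647)/(((1 - 13/10)*((3/6 + 6)*0) + 38) + 6633) = -6084/((-3*(3*(⅙) + 6)*0/10 + 38) + 6633) = -6084/((-3*(½ + 6)*0/10 + 38) + 6633) = -6084/((-39*0/20 + 38) + 6633) = -6084/((-3/10*0 + 38) + 6633) = -6084/((0 + 38) + 6633) = -6084/(38 + 6633) = -6084/6671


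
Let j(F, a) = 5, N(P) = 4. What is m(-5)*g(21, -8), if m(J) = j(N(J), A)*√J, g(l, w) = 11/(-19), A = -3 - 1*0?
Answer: -55*I*√5/19 ≈ -6.4728*I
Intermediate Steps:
A = -3 (A = -3 + 0 = -3)
g(l, w) = -11/19 (g(l, w) = 11*(-1/19) = -11/19)
m(J) = 5*√J
m(-5)*g(21, -8) = (5*√(-5))*(-11/19) = (5*(I*√5))*(-11/19) = (5*I*√5)*(-11/19) = -55*I*√5/19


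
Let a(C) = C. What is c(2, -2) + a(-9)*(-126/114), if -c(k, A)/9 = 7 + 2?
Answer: -1350/19 ≈ -71.053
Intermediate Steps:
c(k, A) = -81 (c(k, A) = -9*(7 + 2) = -9*9 = -81)
c(2, -2) + a(-9)*(-126/114) = -81 - (-1134)/114 = -81 - 9*(-21/19) = -81 + 189/19 = -1350/19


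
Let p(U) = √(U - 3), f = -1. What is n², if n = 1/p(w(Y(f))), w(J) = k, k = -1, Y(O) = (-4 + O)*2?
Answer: -¼ ≈ -0.25000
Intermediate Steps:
Y(O) = -8 + 2*O
w(J) = -1
p(U) = √(-3 + U)
n = -I/2 (n = 1/(√(-3 - 1)) = 1/(√(-4)) = 1/(2*I) = -I/2 ≈ -0.5*I)
n² = (-I/2)² = -¼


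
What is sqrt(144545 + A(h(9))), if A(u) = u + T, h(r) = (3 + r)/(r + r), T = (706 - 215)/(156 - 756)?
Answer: sqrt(520361454)/60 ≈ 380.19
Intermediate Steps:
T = -491/600 (T = 491/(-600) = 491*(-1/600) = -491/600 ≈ -0.81833)
h(r) = (3 + r)/(2*r) (h(r) = (3 + r)/((2*r)) = (3 + r)*(1/(2*r)) = (3 + r)/(2*r))
A(u) = -491/600 + u (A(u) = u - 491/600 = -491/600 + u)
sqrt(144545 + A(h(9))) = sqrt(144545 + (-491/600 + (1/2)*(3 + 9)/9)) = sqrt(144545 + (-491/600 + (1/2)*(1/9)*12)) = sqrt(144545 + (-491/600 + 2/3)) = sqrt(144545 - 91/600) = sqrt(86726909/600) = sqrt(520361454)/60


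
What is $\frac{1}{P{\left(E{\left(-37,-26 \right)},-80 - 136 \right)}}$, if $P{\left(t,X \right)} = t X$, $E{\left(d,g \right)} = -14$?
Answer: $\frac{1}{3024} \approx 0.00033069$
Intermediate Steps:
$P{\left(t,X \right)} = X t$
$\frac{1}{P{\left(E{\left(-37,-26 \right)},-80 - 136 \right)}} = \frac{1}{\left(-80 - 136\right) \left(-14\right)} = \frac{1}{\left(-216\right) \left(-14\right)} = \frac{1}{3024}$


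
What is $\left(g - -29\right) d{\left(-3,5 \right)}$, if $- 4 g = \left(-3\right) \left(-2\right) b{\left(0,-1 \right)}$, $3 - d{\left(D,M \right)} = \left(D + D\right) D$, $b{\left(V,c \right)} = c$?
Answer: $- \frac{915}{2} \approx -457.5$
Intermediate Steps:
$d{\left(D,M \right)} = 3 - 2 D^{2}$ ($d{\left(D,M \right)} = 3 - \left(D + D\right) D = 3 - 2 D D = 3 - 2 D^{2}$)
$g = \frac{3}{2}$ ($g = - \frac{\left(-3\right) \left(-2\right) \left(-1\right)}{4} = - \frac{6 \left(-1\right)}{4} = \left(- \frac{1}{4}\right) \left(-6\right) = \frac{3}{2} \approx 1.5$)
$\left(g - -29\right) d{\left(-3,5 \right)} = \left(\frac{3}{2} - -29\right) \left(3 - 2 \left(-3\right)^{2}\right) = \left(\frac{3}{2} + 29\right) \left(3 - 18\right) = \frac{61 \left(3 - 18\right)}{2} = \frac{61}{2} \left(-15\right) = - \frac{915}{2}$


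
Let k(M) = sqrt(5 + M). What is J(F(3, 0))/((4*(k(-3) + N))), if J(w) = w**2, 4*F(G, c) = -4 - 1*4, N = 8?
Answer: 4/31 - sqrt(2)/62 ≈ 0.10622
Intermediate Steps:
F(G, c) = -2 (F(G, c) = (-4 - 1*4)/4 = (-4 - 4)/4 = (1/4)*(-8) = -2)
J(F(3, 0))/((4*(k(-3) + N))) = (-2)**2/((4*(sqrt(5 - 3) + 8))) = 4/((4*(sqrt(2) + 8))) = 4/((4*(8 + sqrt(2)))) = 4/(32 + 4*sqrt(2))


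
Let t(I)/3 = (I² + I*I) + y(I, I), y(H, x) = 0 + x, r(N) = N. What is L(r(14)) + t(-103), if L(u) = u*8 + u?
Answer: 63471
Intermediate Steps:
y(H, x) = x
L(u) = 9*u (L(u) = 8*u + u = 9*u)
t(I) = 3*I + 6*I² (t(I) = 3*((I² + I*I) + I) = 3*((I² + I²) + I) = 3*(2*I² + I) = 3*(I + 2*I²) = 3*I + 6*I²)
L(r(14)) + t(-103) = 9*14 + 3*(-103)*(1 + 2*(-103)) = 126 + 3*(-103)*(1 - 206) = 126 + 3*(-103)*(-205) = 126 + 63345 = 63471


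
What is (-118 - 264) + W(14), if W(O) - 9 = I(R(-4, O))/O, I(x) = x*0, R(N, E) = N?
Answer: -373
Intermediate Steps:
I(x) = 0
W(O) = 9 (W(O) = 9 + 0/O = 9 + 0 = 9)
(-118 - 264) + W(14) = (-118 - 264) + 9 = -382 + 9 = -373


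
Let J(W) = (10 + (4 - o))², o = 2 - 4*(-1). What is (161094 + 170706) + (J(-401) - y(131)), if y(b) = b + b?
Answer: 331602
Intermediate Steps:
o = 6 (o = 2 + 4 = 6)
y(b) = 2*b
J(W) = 64 (J(W) = (10 + (4 - 1*6))² = (10 + (4 - 6))² = (10 - 2)² = 8² = 64)
(161094 + 170706) + (J(-401) - y(131)) = (161094 + 170706) + (64 - 2*131) = 331800 + (64 - 1*262) = 331800 + (64 - 262) = 331800 - 198 = 331602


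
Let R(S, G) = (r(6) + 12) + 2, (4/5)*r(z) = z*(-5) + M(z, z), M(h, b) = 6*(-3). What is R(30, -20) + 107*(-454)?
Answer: -48624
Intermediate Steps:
M(h, b) = -18
r(z) = -45/2 - 25*z/4 (r(z) = 5*(z*(-5) - 18)/4 = 5*(-5*z - 18)/4 = 5*(-18 - 5*z)/4 = -45/2 - 25*z/4)
R(S, G) = -46 (R(S, G) = ((-45/2 - 25/4*6) + 12) + 2 = ((-45/2 - 75/2) + 12) + 2 = (-60 + 12) + 2 = -48 + 2 = -46)
R(30, -20) + 107*(-454) = -46 + 107*(-454) = -46 - 48578 = -48624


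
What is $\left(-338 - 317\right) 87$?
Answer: $-56985$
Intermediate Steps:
$\left(-338 - 317\right) 87 = \left(-655\right) 87 = -56985$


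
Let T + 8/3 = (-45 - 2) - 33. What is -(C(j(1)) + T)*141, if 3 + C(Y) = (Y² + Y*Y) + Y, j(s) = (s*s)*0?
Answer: 12079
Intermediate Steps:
T = -248/3 (T = -8/3 + ((-45 - 2) - 33) = -8/3 + (-47 - 33) = -8/3 - 80 = -248/3 ≈ -82.667)
j(s) = 0 (j(s) = s²*0 = 0)
C(Y) = -3 + Y + 2*Y² (C(Y) = -3 + ((Y² + Y*Y) + Y) = -3 + ((Y² + Y²) + Y) = -3 + (2*Y² + Y) = -3 + (Y + 2*Y²) = -3 + Y + 2*Y²)
-(C(j(1)) + T)*141 = -((-3 + 0 + 2*0²) - 248/3)*141 = -((-3 + 0 + 2*0) - 248/3)*141 = -((-3 + 0 + 0) - 248/3)*141 = -(-3 - 248/3)*141 = -(-257)*141/3 = -1*(-12079) = 12079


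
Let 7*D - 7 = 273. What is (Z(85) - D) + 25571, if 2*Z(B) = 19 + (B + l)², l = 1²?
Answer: 58477/2 ≈ 29239.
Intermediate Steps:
D = 40 (D = 1 + (⅐)*273 = 1 + 39 = 40)
l = 1
Z(B) = 19/2 + (1 + B)²/2 (Z(B) = (19 + (B + 1)²)/2 = (19 + (1 + B)²)/2 = 19/2 + (1 + B)²/2)
(Z(85) - D) + 25571 = ((19/2 + (1 + 85)²/2) - 1*40) + 25571 = ((19/2 + (½)*86²) - 40) + 25571 = ((19/2 + (½)*7396) - 40) + 25571 = ((19/2 + 3698) - 40) + 25571 = (7415/2 - 40) + 25571 = 7335/2 + 25571 = 58477/2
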